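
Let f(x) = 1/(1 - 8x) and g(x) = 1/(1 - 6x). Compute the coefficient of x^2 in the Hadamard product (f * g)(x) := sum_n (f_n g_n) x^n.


f has coefficients f_k = 8^k and g has coefficients g_k = 6^k, so the Hadamard product has coefficient (f*g)_k = 8^k * 6^k = 48^k.
For k = 2: 48^2 = 2304.

2304


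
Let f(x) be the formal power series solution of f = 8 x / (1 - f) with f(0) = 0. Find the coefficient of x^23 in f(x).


Apply Lagrange inversion: f = 8 x * phi(f) with phi(t) = 1/(1 - t), so
[x^n] f = 8^n * (1/n) [t^(n-1)] phi(t)^n = 8^n * (1/n) [t^(n-1)] (1 - t)^(-n) = 8^n * (1/n) C(2n - 2, n - 1) = 8^n * C_{n-1}.
For n = 23: C_22 = C(44, 22) / 23 = 2104098963720/23 = 91482563640.
With the 8^23 = 590295810358705651712 factor, the coefficient is 590295810358705651712 * 91482563640 = 54001774037565661010770714951680.

54001774037565661010770714951680


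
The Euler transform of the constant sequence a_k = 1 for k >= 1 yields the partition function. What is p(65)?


The Euler transform converts the sequence a_k = 1 into the number of integer partitions.
Using the recurrence or dynamic programming:
p(65) = 2012558

2012558


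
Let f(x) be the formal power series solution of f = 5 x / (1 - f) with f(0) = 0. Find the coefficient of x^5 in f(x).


Apply Lagrange inversion: f = 5 x * phi(f) with phi(t) = 1/(1 - t), so
[x^n] f = 5^n * (1/n) [t^(n-1)] phi(t)^n = 5^n * (1/n) [t^(n-1)] (1 - t)^(-n) = 5^n * (1/n) C(2n - 2, n - 1) = 5^n * C_{n-1}.
For n = 5: C_4 = C(8, 4) / 5 = 70/5 = 14.
With the 5^5 = 3125 factor, the coefficient is 3125 * 14 = 43750.

43750


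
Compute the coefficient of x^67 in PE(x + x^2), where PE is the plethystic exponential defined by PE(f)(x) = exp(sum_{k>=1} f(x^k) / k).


With f(x) = x + x^2, the exponent is sum_{k>=1} (x^k + x^(2k)) / k = -ln(1 - x) - ln(1 - x^2). Exponentiating:
PE(x + x^2) = 1 / ((1 - x)(1 - x^2)).
This is the generating function for partitions of n into parts of size 1 or 2. The number of 2's can be any j in 0..33, and the rest are 1's, so
[x^67] = floor(67/2) + 1 = 34.

34


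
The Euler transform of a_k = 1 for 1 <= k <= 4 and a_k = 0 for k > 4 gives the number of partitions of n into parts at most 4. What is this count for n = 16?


Partitions of 16 into parts at most 4:
Using generating function (1-x)^(-1)(1-x^2)^(-1)...(1-x^4)^(-1),
the coefficient of x^16 = 64

64


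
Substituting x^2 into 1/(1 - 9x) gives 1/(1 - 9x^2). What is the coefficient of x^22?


The coefficient of x^(2m) in 1/(1 - 9x^2) is 9^m.
With n = 22 = 2*11, the coefficient is 9^11 = 31381059609.

31381059609


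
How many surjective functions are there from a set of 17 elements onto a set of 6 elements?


By inclusion-exclusion on which target elements are missed, the number of surjections from an n-set onto a k-set is
surj(n, k) = sum_{j=0}^{k} (-1)^j C(k, j) (k - j)^n.
Equivalently surj(n, k) = k! * S(n, k), where S(n, k) is the Stirling number of the second kind.
For n = 17, k = 6:
S(17, 6) = 17505749898, so
surj = 6! * 17505749898 = 720 * 17505749898 = 12604139926560.

12604139926560


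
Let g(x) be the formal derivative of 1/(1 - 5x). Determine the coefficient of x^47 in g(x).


Differentiate termwise: d/dx sum_{k>=0} 5^k x^k = sum_{k>=1} k 5^k x^(k-1) = sum_{j>=0} (j+1) 5^(j+1) x^j.
Equivalently, d/dx [1/(1 - 5x)] = 5/(1 - 5x)^2.
For j = 47: 48 * 5^48 = 48 * 3552713678800500929355621337890625 = 170530256582424044609069824218750000.

170530256582424044609069824218750000


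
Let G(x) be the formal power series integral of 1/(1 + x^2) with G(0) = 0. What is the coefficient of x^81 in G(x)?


1/(1 + x^2) = sum_{j>=0} (-1)^j x^(2j). Integrating termwise with G(0) = 0:
G(x) = sum_{j>=0} (-1)^j x^(2j+1) / (2j+1) = arctan(x).
Only odd powers are nonzero. For x^81 write 81 = 2*40 + 1, giving
(-1)^40 / 81 = 1/81 = 1/81.

1/81


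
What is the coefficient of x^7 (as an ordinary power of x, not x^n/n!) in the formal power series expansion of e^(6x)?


The exponential series is e^y = sum_{k>=0} y^k / k!. Substituting y = 6x gives
e^(6x) = sum_{k>=0} 6^k x^k / k!.
So the coefficient of x^n is a^n/n! with a = 6, n = 7:
6^7 / 7! = 279936/5040 = 1944/35

1944/35


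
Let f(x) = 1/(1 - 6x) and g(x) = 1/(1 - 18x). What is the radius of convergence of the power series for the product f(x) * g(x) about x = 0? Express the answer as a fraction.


The radius of 1/(1 - 6x) is 1/6 (nearest singularity at x = 1/6), and the radius of 1/(1 - 18x) is 1/18.
The product f(x)*g(x) = 1/((1 - 6x)(1 - 18x)) has singularities at both 1/6 and 1/18, so its radius of convergence is the distance to the nearest one:
min(1/6, 1/18) = 1/18.

1/18


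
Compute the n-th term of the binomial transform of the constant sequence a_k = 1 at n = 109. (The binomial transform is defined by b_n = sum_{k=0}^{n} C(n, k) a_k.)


With a_k = 1 for all k, b_n = sum_{k=0}^{n} C(n, k) = 2^n by the binomial theorem.
For n = 109: 2^109 = 649037107316853453566312041152512.

649037107316853453566312041152512


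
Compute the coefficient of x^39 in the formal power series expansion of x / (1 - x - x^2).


Let f(x) = sum_{k>=0} a_k x^k. Multiplying f(x) * (1 - x - x^2) = x and matching coefficients gives a_0 = 0, a_1 = 1, and a_k = a_{k-1} + a_{k-2} for k >= 2. These are the Fibonacci numbers F_k.
Iterating from F_0 = 0, F_1 = 1:
F_0=0, F_1=1, F_2=1, F_3=2, F_4=3, F_5=5, F_6=8, F_7=13, F_8=21, F_9=34, ...
F_39 = 63245986.

63245986


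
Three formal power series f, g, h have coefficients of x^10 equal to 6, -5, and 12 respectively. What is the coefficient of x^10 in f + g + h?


Series addition is componentwise:
6 + -5 + 12
= 13

13


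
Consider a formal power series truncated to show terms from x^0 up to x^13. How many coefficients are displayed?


From x^0 to x^13 inclusive, the count is 13 - 0 + 1 = 14.

14


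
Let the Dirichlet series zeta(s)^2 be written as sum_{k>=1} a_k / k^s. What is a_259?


The Dirichlet convolution of the constant function 1 with itself gives (1 * 1)(k) = sum_{d | k} 1 = d(k), the number of positive divisors of k.
Since zeta(s) = sum_{k>=1} 1/k^s, we have zeta(s)^2 = sum_{k>=1} d(k)/k^s, so a_k = d(k).
For k = 259: the divisors are 1, 7, 37, 259.
Count = 4.

4


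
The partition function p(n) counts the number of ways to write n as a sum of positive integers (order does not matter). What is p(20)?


Using the generating function prod_{k>=1} 1/(1-x^k), we compute p(20).
By dynamic programming over parts 1 through 20:
p(20) = 627

627


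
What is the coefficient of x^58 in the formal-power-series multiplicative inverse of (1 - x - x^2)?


Let the inverse be f(x) = sum_{k>=0} a_k x^k. From f(x) * (1 - x - x^2) = 1 and matching coefficients:
 x^0: a_0 = 1.
 x^1: a_1 - a_0 = 0, so a_1 = 1.
 x^k (k >= 2): a_k - a_{k-1} - a_{k-2} = 0, i.e. a_k = a_{k-1} + a_{k-2}.
This is the Fibonacci-type recurrence shifted so that a_0 = a_1 = 1.
Iterating: a_0=1, a_1=1, a_2=2, a_3=3, a_4=5, a_5=8, a_6=13, a_7=21, a_8=34, a_9=55, ...
a_58 = 956722026041.

956722026041


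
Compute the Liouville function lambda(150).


The Liouville function is lambda(k) = (-1)^Omega(k), where Omega(k) counts the prime factors of k with multiplicity.
Factoring: 150 = 2 * 3 * 5 * 5, so Omega(150) = 4.
lambda(150) = (-1)^4 = 1.

1


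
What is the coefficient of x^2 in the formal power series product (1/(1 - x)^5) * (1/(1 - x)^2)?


Combine the factors: (1/(1 - x)^5) * (1/(1 - x)^2) = 1/(1 - x)^7.
Then use 1/(1 - x)^r = sum_{k>=0} C(k + r - 1, r - 1) x^k with r = 7 and k = 2:
C(8, 6) = 28.

28


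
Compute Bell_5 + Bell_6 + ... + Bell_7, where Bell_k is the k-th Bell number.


Recall Bell_k counts set partitions of a k-set (with Bell_0 = 1 by convention).
Bell_5 through Bell_7: 52, 203, 877
Sum = 52 + 203 + 877 = 1132.

1132


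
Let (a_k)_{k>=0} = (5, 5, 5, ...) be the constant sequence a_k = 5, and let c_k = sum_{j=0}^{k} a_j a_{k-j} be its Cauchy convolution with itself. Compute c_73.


Since a_j = 5 for all j >= 0, the convolution sum becomes
c_k = sum_{j=0}^{k} 5 * 5 = 25 * (k + 1).
Equivalently, the generating function of (a_k) is 5/(1 - x) and its square is 25/(1 - x)^2 = sum_{k>=0} 25(k + 1) x^k.
For k = 73: 25 * 74 = 1850.

1850


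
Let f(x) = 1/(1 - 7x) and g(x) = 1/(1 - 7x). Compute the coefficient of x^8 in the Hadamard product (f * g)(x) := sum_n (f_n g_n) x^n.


f has coefficients f_k = 7^k and g has coefficients g_k = 7^k, so the Hadamard product has coefficient (f*g)_k = 7^k * 7^k = 49^k.
For k = 8: 49^8 = 33232930569601.

33232930569601


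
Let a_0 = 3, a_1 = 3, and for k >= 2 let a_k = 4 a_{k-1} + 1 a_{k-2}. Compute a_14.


Iterating the recurrence forward:
a_0 = 3
a_1 = 3
a_2 = 4*3 + 1*3 = 15
a_3 = 4*15 + 1*3 = 63
a_4 = 4*63 + 1*15 = 267
a_5 = 4*267 + 1*63 = 1131
a_6 = 4*1131 + 1*267 = 4791
a_7 = 4*4791 + 1*1131 = 20295
a_8 = 4*20295 + 1*4791 = 85971
a_9 = 4*85971 + 1*20295 = 364179
a_10 = 4*364179 + 1*85971 = 1542687
a_11 = 4*1542687 + 1*364179 = 6534927
a_12 = 4*6534927 + 1*1542687 = 27682395
a_13 = 4*27682395 + 1*6534927 = 117264507
a_14 = 4*117264507 + 1*27682395 = 496740423
So a_14 = 496740423.

496740423


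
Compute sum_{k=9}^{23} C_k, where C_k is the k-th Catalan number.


C_9 through C_23: 4862, 16796, 58786, 208012, 742900, 2674440, 9694845, 35357670, 129644790, 477638700, 1767263190, 6564120420, 24466267020, 91482563640, 343059613650
Sum = 4862 + 16796 + 58786 + 208012 + 742900 + 2674440 + 9694845 + 35357670 + 129644790 + 477638700 + 1767263190 + 6564120420 + 24466267020 + 91482563640 + 343059613650
= 467995869721

467995869721


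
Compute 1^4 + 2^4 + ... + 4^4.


This power sum has a closed form given by Faulhaber's formula
sum_{k=1}^{m} k^p = (1 / (p + 1)) * sum_{j=0}^{p} C(p + 1, j) B_j m^(p + 1 - j),
but for small m direct computation is fastest:
1 + 16 + 81 + 256 = 354.

354


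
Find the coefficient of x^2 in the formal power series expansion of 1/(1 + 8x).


Write 1/(1 + c x) = 1/(1 - (-c) x) and apply the geometric-series identity
1/(1 - y) = sum_{k>=0} y^k to get 1/(1 + c x) = sum_{k>=0} (-c)^k x^k.
So the coefficient of x^k is (-c)^k = (-1)^k * c^k.
Here c = 8 and k = 2:
(-8)^2 = 1 * 64 = 64

64


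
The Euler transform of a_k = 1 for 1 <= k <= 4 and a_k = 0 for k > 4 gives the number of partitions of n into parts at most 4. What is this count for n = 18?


Partitions of 18 into parts at most 4:
Using generating function (1-x)^(-1)(1-x^2)^(-1)...(1-x^4)^(-1),
the coefficient of x^18 = 84

84


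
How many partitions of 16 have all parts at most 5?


Using the generating function (1-x)^(-1)(1-x^2)^(-1)...(1-x^5)^(-1),
the coefficient of x^16 counts these restricted partitions.
Result = 101

101


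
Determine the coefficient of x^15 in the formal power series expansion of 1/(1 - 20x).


The geometric series identity gives 1/(1 - c x) = sum_{k>=0} c^k x^k, so the coefficient of x^k is c^k.
Here c = 20 and k = 15.
Computing: 20^15 = 32768000000000000000

32768000000000000000


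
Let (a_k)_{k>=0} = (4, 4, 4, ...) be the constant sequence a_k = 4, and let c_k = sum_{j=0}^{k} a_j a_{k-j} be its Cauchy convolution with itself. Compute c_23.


Since a_j = 4 for all j >= 0, the convolution sum becomes
c_k = sum_{j=0}^{k} 4 * 4 = 16 * (k + 1).
Equivalently, the generating function of (a_k) is 4/(1 - x) and its square is 16/(1 - x)^2 = sum_{k>=0} 16(k + 1) x^k.
For k = 23: 16 * 24 = 384.

384


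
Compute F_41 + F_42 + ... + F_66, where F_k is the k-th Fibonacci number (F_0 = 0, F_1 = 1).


Use the identity sum_{k=0}^{N} F_k = F_{N+2} - 1 (which follows from F_{k+2} - F_{k+1} = F_k). Then
sum_{k=41}^{66} F_k = (F_{68} - 1) - (F_{42} - 1) = F_{68} - F_{42}.
Computing: F_{68} = 72723460248141, F_{42} = 267914296, so
Sum = 72723460248141 - 267914296 = 72723192333845.

72723192333845


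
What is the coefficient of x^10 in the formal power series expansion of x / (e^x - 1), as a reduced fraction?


The exponential generating function for Bernoulli numbers is
x / (e^x - 1) = sum_{k>=0} B_k x^k / k!.
So the coefficient of x^10 in x / (e^x - 1) is B_10 / 10!.
Computing: B_10 = 5/66, 10! = 3628800, giving
5/66 / 3628800 = 1/47900160.

1/47900160


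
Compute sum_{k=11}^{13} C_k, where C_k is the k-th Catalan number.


C_11 through C_13: 58786, 208012, 742900
Sum = 58786 + 208012 + 742900
= 1009698

1009698


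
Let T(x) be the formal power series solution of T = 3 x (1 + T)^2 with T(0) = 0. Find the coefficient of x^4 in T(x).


Apply the Lagrange inversion formula: if T = 3 x * phi(T) with phi(t) = (1 + t)^2, then [x^n] T = 3^n * (1/n) [t^(n-1)] phi(t)^n = 3^n * (1/n) [t^(n-1)] (1 + t)^(2n) = 3^n * (1/n) C(2n, n-1).
Using the identity C(2n, n-1) = C(2n, n) * n / (n+1), the unscaled factor equals C(2n, n) / (n+1) = C_n, the n-th Catalan number.
For n = 4: C_4 = C(8, 4) / 5 = 70/5 = 14.
With the 3^4 = 81 factor, the coefficient is 81 * 14 = 1134.

1134


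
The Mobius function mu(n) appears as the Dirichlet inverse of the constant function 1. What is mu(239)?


239 = 239 (all distinct primes).
mu(239) = (-1)^1 = -1

-1


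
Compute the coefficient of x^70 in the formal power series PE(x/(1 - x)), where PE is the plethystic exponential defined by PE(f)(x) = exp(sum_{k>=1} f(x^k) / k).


For f(x) = x/(1 - x) we have
sum_{k>=1} f(x^k) / k = sum_{k>=1} (1/k) * x^k / (1 - x^k) = sum_{k, m >= 1} x^(k m) / k,
which after exponentiating simplifies to
PE(x/(1 - x)) = prod_{k>=1} 1 / (1 - x^k).
This is the generating function for the partition function p(n), so the coefficient of x^70 is p(70).
Computing p(70) by dynamic programming over parts 1, 2, ..., 70: p(70) = 4087968.

4087968


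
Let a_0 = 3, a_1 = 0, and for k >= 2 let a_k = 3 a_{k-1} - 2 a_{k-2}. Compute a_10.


Iterating the recurrence forward:
a_0 = 3
a_1 = 0
a_2 = 3*0 - 2*3 = -6
a_3 = 3*-6 - 2*0 = -18
a_4 = 3*-18 - 2*-6 = -42
a_5 = 3*-42 - 2*-18 = -90
a_6 = 3*-90 - 2*-42 = -186
a_7 = 3*-186 - 2*-90 = -378
a_8 = 3*-378 - 2*-186 = -762
a_9 = 3*-762 - 2*-378 = -1530
a_10 = 3*-1530 - 2*-762 = -3066
So a_10 = -3066.

-3066


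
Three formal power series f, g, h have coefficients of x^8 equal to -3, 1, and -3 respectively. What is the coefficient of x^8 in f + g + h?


Series addition is componentwise:
-3 + 1 + -3
= -5

-5


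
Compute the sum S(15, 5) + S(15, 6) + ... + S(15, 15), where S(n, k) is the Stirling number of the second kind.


By definition, S(n, k) counts partitions of an n-set into exactly k nonempty blocks.
Computing row n = 15 for k = 5..15:
S(15, k): 210766920, 420693273, 408741333, 216627840, 67128490, 12662650, 1479478, 106470, 4550, 105, 1
Sum = 1338211110.

1338211110


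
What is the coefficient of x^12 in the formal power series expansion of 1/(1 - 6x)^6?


The general identity 1/(1 - c x)^r = sum_{k>=0} c^k C(k + r - 1, r - 1) x^k follows by substituting y = c x into 1/(1 - y)^r = sum_{k>=0} C(k + r - 1, r - 1) y^k.
For c = 6, r = 6, k = 12:
6^12 * C(17, 5) = 2176782336 * 6188 = 13469929095168.

13469929095168


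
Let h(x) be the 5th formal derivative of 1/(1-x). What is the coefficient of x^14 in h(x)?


Differentiating 5 times: d^5/dx^5 [1/(1-x)] = 5!/(1-x)^6.
The expansion 1/(1-x)^6 = sum_{k>=0} C(k+5, 5) x^k, so the coefficient of x^n in 5!/(1-x)^6 is 5! * C(n+5, 5).
For n = 14: 120 * C(19, 5) = 120 * 11628 = 1395360

1395360


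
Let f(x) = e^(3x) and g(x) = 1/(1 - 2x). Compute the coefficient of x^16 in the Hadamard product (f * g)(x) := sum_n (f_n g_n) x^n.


Expanding: f_k = 3^k/k! (from e^(3x)) and g_k = 2^k (from 1/(1 - 2x)). So the Hadamard coefficient (f * g)_k = 3^k 2^k / k! = (6)^k / k!.
For k = 16: 6^16/16! = 2821109907456/20922789888000 = 118098/875875.

118098/875875


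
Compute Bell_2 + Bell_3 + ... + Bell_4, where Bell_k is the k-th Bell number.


Recall Bell_k counts set partitions of a k-set (with Bell_0 = 1 by convention).
Bell_2 through Bell_4: 2, 5, 15
Sum = 2 + 5 + 15 = 22.

22


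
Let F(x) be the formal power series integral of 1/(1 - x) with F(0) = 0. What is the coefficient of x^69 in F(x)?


1/(1 - x) = sum_{k>=0} x^k. Integrating termwise and using F(0) = 0 gives
F(x) = sum_{k>=0} x^(k+1) / (k+1) = sum_{m>=1} x^m / m = -ln(1 - x).
So the coefficient of x^69 is 1/69 = 1/69.

1/69


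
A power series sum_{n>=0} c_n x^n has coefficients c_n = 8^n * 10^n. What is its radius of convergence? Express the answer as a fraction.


By the root test (Cauchy-Hadamard), the radius is R = 1 / limsup_n |c_n|^(1/n).
Here |c_n|^(1/n) = (8^n * 10^n)^(1/n) = 8 * 10 = 80 for all n.
So R = 1/80 = 1/80.

1/80


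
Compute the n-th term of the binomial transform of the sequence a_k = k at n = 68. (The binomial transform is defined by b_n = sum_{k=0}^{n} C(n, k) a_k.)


With a_k = k, b_n = sum_{k=0}^{n} C(n, k) k. Using k * C(n, k) = n * C(n-1, k-1) gives b_n = n * sum_{k>=1} C(n-1, k-1) = n * 2^(n-1).
For n = 68: 68 * 2^67 = 68 * 147573952589676412928 = 10035028776097996079104.

10035028776097996079104


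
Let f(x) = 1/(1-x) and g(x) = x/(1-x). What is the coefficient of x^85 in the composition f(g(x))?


First simplify the composition: f(g(x)) = 1/(1 - x/(1-x)) = (1-x)/((1-x) - x) = (1-x)/(1-2x).
Now extract the coefficient. Write (1-x)/(1-2x) = 1/(1-2x) - x/(1-2x).
The coefficient of x^n in 1/(1-2x) is 2^n, and in x/(1-2x) is 2^(n-1) (for n >= 1).
So the coefficient of x^85 is 2^85 - 2^84 = 38685626227668133590597632 - 19342813113834066795298816 = 19342813113834066795298816.

19342813113834066795298816


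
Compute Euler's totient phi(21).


phi(n) counts integers in [1, n] coprime to n. Using the multiplicative formula phi(n) = n * prod_{p | n} (1 - 1/p):
21 = 3 * 7, so
phi(21) = 21 * (1 - 1/3) * (1 - 1/7) = 12.

12


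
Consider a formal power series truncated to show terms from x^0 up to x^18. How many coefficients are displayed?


From x^0 to x^18 inclusive, the count is 18 - 0 + 1 = 19.

19


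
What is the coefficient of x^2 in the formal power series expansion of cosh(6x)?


The Maclaurin series is cosh(t) = sum_{m>=0} t^(2m) / (2m)!, so substituting t = 6x, only even powers of x are nonzero, with coefficient of x^(2m) equal to 6^(2m) / (2m)!.
For x^2 the coefficient is 6^2/2! = 36/2 = 18.

18


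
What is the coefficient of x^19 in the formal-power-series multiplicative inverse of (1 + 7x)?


The inverse is 1/(1 + 7x). Apply the geometric identity 1/(1 - y) = sum_{k>=0} y^k with y = -7x:
1/(1 + 7x) = sum_{k>=0} (-7)^k x^k.
So the coefficient of x^19 is (-7)^19 = -11398895185373143.

-11398895185373143


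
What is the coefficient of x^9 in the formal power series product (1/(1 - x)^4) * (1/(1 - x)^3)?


Combine the factors: (1/(1 - x)^4) * (1/(1 - x)^3) = 1/(1 - x)^7.
Then use 1/(1 - x)^r = sum_{k>=0} C(k + r - 1, r - 1) x^k with r = 7 and k = 9:
C(15, 6) = 5005.

5005


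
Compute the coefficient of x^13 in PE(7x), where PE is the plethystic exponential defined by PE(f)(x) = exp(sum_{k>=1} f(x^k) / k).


With f(x) = 7x, the exponent is sum_{k>=1} 7 x^k / k = 7 * (-ln(1 - x)). Exponentiating:
PE(7x) = exp(-7 ln(1 - x)) = 1/(1 - x)^7.
By the negative binomial expansion, [x^n] 1/(1 - x)^7 = C(n + 6, 6).
For n = 13: C(19, 6) = 27132.

27132


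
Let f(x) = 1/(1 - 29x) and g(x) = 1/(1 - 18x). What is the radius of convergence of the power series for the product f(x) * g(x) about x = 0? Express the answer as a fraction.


The radius of 1/(1 - 29x) is 1/29 (nearest singularity at x = 1/29), and the radius of 1/(1 - 18x) is 1/18.
The product f(x)*g(x) = 1/((1 - 29x)(1 - 18x)) has singularities at both 1/29 and 1/18, so its radius of convergence is the distance to the nearest one:
min(1/29, 1/18) = 1/29.

1/29


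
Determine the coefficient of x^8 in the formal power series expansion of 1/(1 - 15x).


The geometric series identity gives 1/(1 - c x) = sum_{k>=0} c^k x^k, so the coefficient of x^k is c^k.
Here c = 15 and k = 8.
Computing: 15^8 = 2562890625

2562890625


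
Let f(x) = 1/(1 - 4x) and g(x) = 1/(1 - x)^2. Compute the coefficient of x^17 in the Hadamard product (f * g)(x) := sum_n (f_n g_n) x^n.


f has coefficients f_k = 4^k. For g = 1/(1 - x)^2 the coefficient is g_k = C(k + 1, 1) = k + 1. The Hadamard coefficient is (f * g)_k = 4^k * (k + 1).
For k = 17: 4^17 * 18 = 17179869184 * 18 = 309237645312.

309237645312


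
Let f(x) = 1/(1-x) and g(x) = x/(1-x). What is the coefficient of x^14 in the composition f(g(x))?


First simplify the composition: f(g(x)) = 1/(1 - x/(1-x)) = (1-x)/((1-x) - x) = (1-x)/(1-2x).
Now extract the coefficient. Write (1-x)/(1-2x) = 1/(1-2x) - x/(1-2x).
The coefficient of x^n in 1/(1-2x) is 2^n, and in x/(1-2x) is 2^(n-1) (for n >= 1).
So the coefficient of x^14 is 2^14 - 2^13 = 16384 - 8192 = 8192.

8192


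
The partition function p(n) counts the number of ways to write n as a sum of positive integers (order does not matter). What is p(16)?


Using the generating function prod_{k>=1} 1/(1-x^k), we compute p(16).
By dynamic programming over parts 1 through 16:
p(16) = 231

231


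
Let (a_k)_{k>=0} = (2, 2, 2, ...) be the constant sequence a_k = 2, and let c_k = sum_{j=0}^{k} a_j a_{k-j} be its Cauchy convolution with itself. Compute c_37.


Since a_j = 2 for all j >= 0, the convolution sum becomes
c_k = sum_{j=0}^{k} 2 * 2 = 4 * (k + 1).
Equivalently, the generating function of (a_k) is 2/(1 - x) and its square is 4/(1 - x)^2 = sum_{k>=0} 4(k + 1) x^k.
For k = 37: 4 * 38 = 152.

152


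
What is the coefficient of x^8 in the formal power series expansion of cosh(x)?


The Maclaurin series is cosh(t) = sum_{m>=0} t^(2m) / (2m)!, so substituting t = x, only even powers of x are nonzero, with coefficient of x^(2m) equal to 1 / (2m)!.
For x^8 the coefficient is 1/8! = 1/40320 = 1/40320.

1/40320


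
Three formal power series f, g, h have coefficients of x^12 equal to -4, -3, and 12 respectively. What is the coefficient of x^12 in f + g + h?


Series addition is componentwise:
-4 + -3 + 12
= 5

5


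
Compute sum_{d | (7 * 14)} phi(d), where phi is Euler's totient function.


First, 7 * 14 = 98. One classical identity is sum_{d | n} phi(d) = n (each k in [1, n] has a unique gcd with n, and among the k's with gcd(k, n) = n/d there are phi(d) of them). So the sum equals 98. We also verify directly:
Divisors of 98: 1, 2, 7, 14, 49, 98.
phi values: 1, 1, 6, 6, 42, 42.
Sum = 98.

98


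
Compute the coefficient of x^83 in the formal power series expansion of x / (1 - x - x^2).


Let f(x) = sum_{k>=0} a_k x^k. Multiplying f(x) * (1 - x - x^2) = x and matching coefficients gives a_0 = 0, a_1 = 1, and a_k = a_{k-1} + a_{k-2} for k >= 2. These are the Fibonacci numbers F_k.
Iterating from F_0 = 0, F_1 = 1:
F_0=0, F_1=1, F_2=1, F_3=2, F_4=3, F_5=5, F_6=8, F_7=13, F_8=21, F_9=34, ...
F_83 = 99194853094755497.

99194853094755497


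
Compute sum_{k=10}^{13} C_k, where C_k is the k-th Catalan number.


C_10 through C_13: 16796, 58786, 208012, 742900
Sum = 16796 + 58786 + 208012 + 742900
= 1026494

1026494


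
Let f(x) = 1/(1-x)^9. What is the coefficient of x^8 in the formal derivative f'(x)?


Differentiate: d/dx [ 1/(1-x)^r ] = r / (1-x)^(r+1).
Here r = 9, so f'(x) = 9 / (1-x)^10.
The expansion of 1/(1-x)^(r+1) has coefficient of x^n equal to C(n+r, r).
So the coefficient of x^8 in f'(x) is
9 * C(17, 9) = 9 * 24310 = 218790

218790


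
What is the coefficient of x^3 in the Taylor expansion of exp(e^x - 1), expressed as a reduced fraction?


exp(e^x - 1) = sum_{k>=0} Bell_k x^k / k!, where Bell_k is the k-th Bell number.
So the coefficient of x^3 is Bell_3 / 3!.
Computing: Bell_3 = 5 and 3! = 6, giving
5/6 = 5/6.

5/6


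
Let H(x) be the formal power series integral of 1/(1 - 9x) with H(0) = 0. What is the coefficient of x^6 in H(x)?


1/(1 - 9x) = sum_{k>=0} 9^k x^k. Integrating termwise with H(0) = 0:
H(x) = sum_{k>=0} 9^k x^(k+1) / (k+1) = sum_{m>=1} 9^(m-1) x^m / m.
For m = 6: 9^5/6 = 59049/6 = 19683/2.

19683/2


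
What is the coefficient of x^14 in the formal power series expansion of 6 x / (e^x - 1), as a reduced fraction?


The exponential generating function for Bernoulli numbers is
x / (e^x - 1) = sum_{k>=0} B_k x^k / k!.
So the coefficient of x^14 in 6 x / (e^x - 1) is 6 B_14 / 14!.
Computing: B_14 = 7/6, 14! = 87178291200, giving
6 * 7/6 / 87178291200 = 1/12454041600.

1/12454041600


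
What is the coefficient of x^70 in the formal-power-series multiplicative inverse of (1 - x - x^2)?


Let the inverse be f(x) = sum_{k>=0} a_k x^k. From f(x) * (1 - x - x^2) = 1 and matching coefficients:
 x^0: a_0 = 1.
 x^1: a_1 - a_0 = 0, so a_1 = 1.
 x^k (k >= 2): a_k - a_{k-1} - a_{k-2} = 0, i.e. a_k = a_{k-1} + a_{k-2}.
This is the Fibonacci-type recurrence shifted so that a_0 = a_1 = 1.
Iterating: a_0=1, a_1=1, a_2=2, a_3=3, a_4=5, a_5=8, a_6=13, a_7=21, a_8=34, a_9=55, ...
a_70 = 308061521170129.

308061521170129


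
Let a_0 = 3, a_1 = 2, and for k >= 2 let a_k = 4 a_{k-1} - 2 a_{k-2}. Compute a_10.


Iterating the recurrence forward:
a_0 = 3
a_1 = 2
a_2 = 4*2 - 2*3 = 2
a_3 = 4*2 - 2*2 = 4
a_4 = 4*4 - 2*2 = 12
a_5 = 4*12 - 2*4 = 40
a_6 = 4*40 - 2*12 = 136
a_7 = 4*136 - 2*40 = 464
a_8 = 4*464 - 2*136 = 1584
a_9 = 4*1584 - 2*464 = 5408
a_10 = 4*5408 - 2*1584 = 18464
So a_10 = 18464.

18464


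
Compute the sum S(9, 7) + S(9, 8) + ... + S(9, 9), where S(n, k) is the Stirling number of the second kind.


By definition, S(n, k) counts partitions of an n-set into exactly k nonempty blocks.
Computing row n = 9 for k = 7..9:
S(9, k): 462, 36, 1
Sum = 499.

499


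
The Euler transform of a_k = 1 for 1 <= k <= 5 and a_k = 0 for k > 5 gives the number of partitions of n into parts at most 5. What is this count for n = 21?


Partitions of 21 into parts at most 5:
Using generating function (1-x)^(-1)(1-x^2)^(-1)...(1-x^5)^(-1),
the coefficient of x^21 = 221

221


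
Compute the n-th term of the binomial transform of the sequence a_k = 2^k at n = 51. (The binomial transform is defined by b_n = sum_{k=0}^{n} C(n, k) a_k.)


With a_k = 2^k, b_n = sum_{k=0}^{n} C(n, k) 2^k = (1 + 2)^n by the binomial theorem.
For n = 51: (1 + 2)^51 = 3^51 = 2153693963075557766310747.

2153693963075557766310747


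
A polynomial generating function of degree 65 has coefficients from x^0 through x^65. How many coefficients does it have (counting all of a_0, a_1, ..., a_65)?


A polynomial of degree 65 takes the form a_0 + a_1 x + ... + a_65 x^65.
The number of coefficients is 65 + 1 = 66.

66


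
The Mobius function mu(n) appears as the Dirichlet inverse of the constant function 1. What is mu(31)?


31 = 31 (all distinct primes).
mu(31) = (-1)^1 = -1

-1


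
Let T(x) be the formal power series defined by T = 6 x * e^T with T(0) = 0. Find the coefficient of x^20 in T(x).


Apply the Lagrange inversion formula: if T = 6 x * phi(T) with phi(t) = e^t, then
[x^n] T = 6^n * (1/n) [t^(n-1)] phi(t)^n = 6^n * (1/n) [t^(n-1)] e^(n t) = 6^n * (1/n) * n^(n-1) / (n-1)! = 6^n * n^(n-1) / n!.
When c = 1 this is the Cayley count of rooted labeled trees on n vertices, divided by n!.
For n = 20: 6^20 * 20^19 / 20! = 3656158440062976 * 5242880000000000000000000/2432902008176640000 = 17832200896512000000000000000/2263261.

17832200896512000000000000000/2263261


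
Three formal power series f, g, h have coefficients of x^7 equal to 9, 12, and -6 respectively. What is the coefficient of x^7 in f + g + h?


Series addition is componentwise:
9 + 12 + -6
= 15

15


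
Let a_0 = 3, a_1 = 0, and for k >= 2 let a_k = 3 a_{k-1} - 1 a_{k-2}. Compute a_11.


Iterating the recurrence forward:
a_0 = 3
a_1 = 0
a_2 = 3*0 - 1*3 = -3
a_3 = 3*-3 - 1*0 = -9
a_4 = 3*-9 - 1*-3 = -24
a_5 = 3*-24 - 1*-9 = -63
a_6 = 3*-63 - 1*-24 = -165
a_7 = 3*-165 - 1*-63 = -432
a_8 = 3*-432 - 1*-165 = -1131
a_9 = 3*-1131 - 1*-432 = -2961
a_10 = 3*-2961 - 1*-1131 = -7752
a_11 = 3*-7752 - 1*-2961 = -20295
So a_11 = -20295.

-20295


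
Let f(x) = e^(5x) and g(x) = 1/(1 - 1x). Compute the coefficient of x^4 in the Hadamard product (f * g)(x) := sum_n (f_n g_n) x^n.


Expanding: f_k = 5^k/k! (from e^(5x)) and g_k = 1^k (from 1/(1 - 1x)). So the Hadamard coefficient (f * g)_k = 5^k 1^k / k! = (5)^k / k!.
For k = 4: 5^4/4! = 625/24 = 625/24.

625/24


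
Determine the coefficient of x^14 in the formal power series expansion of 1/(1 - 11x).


The geometric series identity gives 1/(1 - c x) = sum_{k>=0} c^k x^k, so the coefficient of x^k is c^k.
Here c = 11 and k = 14.
Computing: 11^14 = 379749833583241

379749833583241


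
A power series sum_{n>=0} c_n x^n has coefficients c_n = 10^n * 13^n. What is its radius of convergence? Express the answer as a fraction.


By the root test (Cauchy-Hadamard), the radius is R = 1 / limsup_n |c_n|^(1/n).
Here |c_n|^(1/n) = (10^n * 13^n)^(1/n) = 10 * 13 = 130 for all n.
So R = 1/130 = 1/130.

1/130


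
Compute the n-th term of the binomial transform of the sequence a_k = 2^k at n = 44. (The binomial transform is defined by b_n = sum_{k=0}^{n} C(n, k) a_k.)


With a_k = 2^k, b_n = sum_{k=0}^{n} C(n, k) 2^k = (1 + 2)^n by the binomial theorem.
For n = 44: (1 + 2)^44 = 3^44 = 984770902183611232881.

984770902183611232881


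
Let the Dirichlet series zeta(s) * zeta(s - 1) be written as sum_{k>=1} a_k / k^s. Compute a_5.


Convolution gives a_k = sum_{d | k} d * 1 = sum_{d | k} d = sigma(k), the sum of positive divisors of k.
For k = 5, the divisors are 1, 5, so
sigma(5) = 1 + 5 = 6.

6


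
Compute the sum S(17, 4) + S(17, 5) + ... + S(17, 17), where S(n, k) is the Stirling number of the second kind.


By definition, S(n, k) counts partitions of an n-set into exactly k nonempty blocks.
Computing row n = 17 for k = 4..17:
S(17, k): 694337290, 5652751651, 17505749898, 25708104786, 20415995028, 9528822303, 2758334150, 512060978, 62022324, 4910178, 249900, 7820, 136, 1
Sum = 82843346443.

82843346443


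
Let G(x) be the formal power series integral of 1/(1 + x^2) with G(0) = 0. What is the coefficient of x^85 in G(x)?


1/(1 + x^2) = sum_{j>=0} (-1)^j x^(2j). Integrating termwise with G(0) = 0:
G(x) = sum_{j>=0} (-1)^j x^(2j+1) / (2j+1) = arctan(x).
Only odd powers are nonzero. For x^85 write 85 = 2*42 + 1, giving
(-1)^42 / 85 = 1/85 = 1/85.

1/85


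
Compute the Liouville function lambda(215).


The Liouville function is lambda(k) = (-1)^Omega(k), where Omega(k) counts the prime factors of k with multiplicity.
Factoring: 215 = 5 * 43, so Omega(215) = 2.
lambda(215) = (-1)^2 = 1.

1


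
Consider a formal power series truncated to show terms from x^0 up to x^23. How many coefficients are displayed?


From x^0 to x^23 inclusive, the count is 23 - 0 + 1 = 24.

24


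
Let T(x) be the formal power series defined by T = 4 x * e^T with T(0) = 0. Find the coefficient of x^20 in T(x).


Apply the Lagrange inversion formula: if T = 4 x * phi(T) with phi(t) = e^t, then
[x^n] T = 4^n * (1/n) [t^(n-1)] phi(t)^n = 4^n * (1/n) [t^(n-1)] e^(n t) = 4^n * (1/n) * n^(n-1) / (n-1)! = 4^n * n^(n-1) / n!.
When c = 1 this is the Cayley count of rooted labeled trees on n vertices, divided by n!.
For n = 20: 4^20 * 20^19 / 20! = 1099511627776 * 5242880000000000000000000/2432902008176640000 = 35184372088832000000000000000/14849255421.

35184372088832000000000000000/14849255421


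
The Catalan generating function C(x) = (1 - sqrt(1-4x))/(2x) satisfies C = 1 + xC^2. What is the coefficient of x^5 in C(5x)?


Substituting x -> 5x scales the n-th coefficient by 5^n, so [x^5] C(5x) = 5^5 * C_5.
C_5 = C(2*5, 5)/(6) = 252/6 = 42.
So 5^5 * 42 = 3125 * 42 = 131250.

131250


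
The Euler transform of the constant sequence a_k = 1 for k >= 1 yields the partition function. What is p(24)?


The Euler transform converts the sequence a_k = 1 into the number of integer partitions.
Using the recurrence or dynamic programming:
p(24) = 1575

1575


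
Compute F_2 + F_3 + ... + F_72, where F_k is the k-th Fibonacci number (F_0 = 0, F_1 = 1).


Use the identity sum_{k=0}^{N} F_k = F_{N+2} - 1 (which follows from F_{k+2} - F_{k+1} = F_k). Then
sum_{k=2}^{72} F_k = (F_{74} - 1) - (F_{3} - 1) = F_{74} - F_{3}.
Computing: F_{74} = 1304969544928657, F_{3} = 2, so
Sum = 1304969544928657 - 2 = 1304969544928655.

1304969544928655


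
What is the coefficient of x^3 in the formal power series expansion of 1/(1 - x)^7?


The expansion 1/(1 - x)^r = sum_{k>=0} C(k + r - 1, r - 1) x^k follows from the multiset / negative-binomial theorem (or from repeated differentiation of the geometric series).
For r = 7 and k = 3:
C(9, 6) = 362880 / (720 * 6) = 84.

84


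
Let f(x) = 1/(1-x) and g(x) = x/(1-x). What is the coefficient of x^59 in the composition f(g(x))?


First simplify the composition: f(g(x)) = 1/(1 - x/(1-x)) = (1-x)/((1-x) - x) = (1-x)/(1-2x).
Now extract the coefficient. Write (1-x)/(1-2x) = 1/(1-2x) - x/(1-2x).
The coefficient of x^n in 1/(1-2x) is 2^n, and in x/(1-2x) is 2^(n-1) (for n >= 1).
So the coefficient of x^59 is 2^59 - 2^58 = 576460752303423488 - 288230376151711744 = 288230376151711744.

288230376151711744


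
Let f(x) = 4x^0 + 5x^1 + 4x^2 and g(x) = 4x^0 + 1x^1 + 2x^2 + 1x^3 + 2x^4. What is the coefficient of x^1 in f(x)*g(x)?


Cauchy product at x^1:
4*1 + 5*4
= 24

24


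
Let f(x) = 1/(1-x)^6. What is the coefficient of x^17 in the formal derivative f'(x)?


Differentiate: d/dx [ 1/(1-x)^r ] = r / (1-x)^(r+1).
Here r = 6, so f'(x) = 6 / (1-x)^7.
The expansion of 1/(1-x)^(r+1) has coefficient of x^n equal to C(n+r, r).
So the coefficient of x^17 in f'(x) is
6 * C(23, 6) = 6 * 100947 = 605682

605682


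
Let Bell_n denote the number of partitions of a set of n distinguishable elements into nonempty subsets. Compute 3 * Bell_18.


Bell_18 can be computed from the Bell triangle or from Dobinski's identity Bell_n = (1/e) * sum_{k>=0} k^n / k!.
Computing Bell_18 = 682076806159.
Then 3 * 682076806159 = 2046230418477.

2046230418477


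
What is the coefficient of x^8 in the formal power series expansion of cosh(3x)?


The Maclaurin series is cosh(t) = sum_{m>=0} t^(2m) / (2m)!, so substituting t = 3x, only even powers of x are nonzero, with coefficient of x^(2m) equal to 3^(2m) / (2m)!.
For x^8 the coefficient is 3^8/8! = 6561/40320 = 729/4480.

729/4480


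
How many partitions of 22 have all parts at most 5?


Using the generating function (1-x)^(-1)(1-x^2)^(-1)...(1-x^5)^(-1),
the coefficient of x^22 counts these restricted partitions.
Result = 255

255


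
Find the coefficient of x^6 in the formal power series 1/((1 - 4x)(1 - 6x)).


By partial fractions or Cauchy convolution:
The coefficient equals sum_{k=0}^{6} 4^k * 6^(6-k).
= 131776

131776


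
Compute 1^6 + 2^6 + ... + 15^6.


This power sum has a closed form given by Faulhaber's formula
sum_{k=1}^{m} k^p = (1 / (p + 1)) * sum_{j=0}^{p} C(p + 1, j) B_j m^(p + 1 - j),
but for small m direct computation is fastest:
1 + 64 + 729 + 4096 + 15625 + 46656 + 117649 + 262144 + 531441 + 1000000 + 1771561 + 2985984 + 4826809 + 7529536 + 11390625 = 30482920.

30482920


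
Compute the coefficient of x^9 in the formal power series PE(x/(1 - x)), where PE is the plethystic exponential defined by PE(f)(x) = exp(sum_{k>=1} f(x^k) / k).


For f(x) = x/(1 - x) we have
sum_{k>=1} f(x^k) / k = sum_{k>=1} (1/k) * x^k / (1 - x^k) = sum_{k, m >= 1} x^(k m) / k,
which after exponentiating simplifies to
PE(x/(1 - x)) = prod_{k>=1} 1 / (1 - x^k).
This is the generating function for the partition function p(n), so the coefficient of x^9 is p(9).
Computing p(9) by dynamic programming over parts 1, 2, ..., 9: p(9) = 30.

30


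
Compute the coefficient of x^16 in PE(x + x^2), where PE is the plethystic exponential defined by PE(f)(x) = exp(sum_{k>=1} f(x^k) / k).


With f(x) = x + x^2, the exponent is sum_{k>=1} (x^k + x^(2k)) / k = -ln(1 - x) - ln(1 - x^2). Exponentiating:
PE(x + x^2) = 1 / ((1 - x)(1 - x^2)).
This is the generating function for partitions of n into parts of size 1 or 2. The number of 2's can be any j in 0..8, and the rest are 1's, so
[x^16] = floor(16/2) + 1 = 9.

9


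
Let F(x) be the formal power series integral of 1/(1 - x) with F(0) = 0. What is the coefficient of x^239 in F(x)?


1/(1 - x) = sum_{k>=0} x^k. Integrating termwise and using F(0) = 0 gives
F(x) = sum_{k>=0} x^(k+1) / (k+1) = sum_{m>=1} x^m / m = -ln(1 - x).
So the coefficient of x^239 is 1/239 = 1/239.

1/239


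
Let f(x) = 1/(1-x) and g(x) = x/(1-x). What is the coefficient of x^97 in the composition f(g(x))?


First simplify the composition: f(g(x)) = 1/(1 - x/(1-x)) = (1-x)/((1-x) - x) = (1-x)/(1-2x).
Now extract the coefficient. Write (1-x)/(1-2x) = 1/(1-2x) - x/(1-2x).
The coefficient of x^n in 1/(1-2x) is 2^n, and in x/(1-2x) is 2^(n-1) (for n >= 1).
So the coefficient of x^97 is 2^97 - 2^96 = 158456325028528675187087900672 - 79228162514264337593543950336 = 79228162514264337593543950336.

79228162514264337593543950336


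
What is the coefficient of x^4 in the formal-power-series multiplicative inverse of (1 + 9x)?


The inverse is 1/(1 + 9x). Apply the geometric identity 1/(1 - y) = sum_{k>=0} y^k with y = -9x:
1/(1 + 9x) = sum_{k>=0} (-9)^k x^k.
So the coefficient of x^4 is (-9)^4 = 6561.

6561


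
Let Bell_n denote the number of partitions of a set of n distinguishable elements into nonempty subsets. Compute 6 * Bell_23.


Bell_23 can be computed from the Bell triangle or from Dobinski's identity Bell_n = (1/e) * sum_{k>=0} k^n / k!.
Computing Bell_23 = 44152005855084346.
Then 6 * 44152005855084346 = 264912035130506076.

264912035130506076


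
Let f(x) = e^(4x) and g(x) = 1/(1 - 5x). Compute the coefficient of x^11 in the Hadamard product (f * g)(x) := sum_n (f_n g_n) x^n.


Expanding: f_k = 4^k/k! (from e^(4x)) and g_k = 5^k (from 1/(1 - 5x)). So the Hadamard coefficient (f * g)_k = 4^k 5^k / k! = (20)^k / k!.
For k = 11: 20^11/11! = 204800000000000/39916800 = 32000000000/6237.

32000000000/6237


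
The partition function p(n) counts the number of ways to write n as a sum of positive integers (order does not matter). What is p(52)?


Using the generating function prod_{k>=1} 1/(1-x^k), we compute p(52).
By dynamic programming over parts 1 through 52:
p(52) = 281589

281589


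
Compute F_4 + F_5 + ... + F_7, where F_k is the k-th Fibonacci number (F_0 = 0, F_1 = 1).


Use the identity sum_{k=0}^{N} F_k = F_{N+2} - 1 (which follows from F_{k+2} - F_{k+1} = F_k). Then
sum_{k=4}^{7} F_k = (F_{9} - 1) - (F_{5} - 1) = F_{9} - F_{5}.
Computing: F_{9} = 34, F_{5} = 5, so
Sum = 34 - 5 = 29.

29


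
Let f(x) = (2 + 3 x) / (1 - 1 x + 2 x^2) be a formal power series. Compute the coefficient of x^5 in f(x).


Write f(x) = sum_{k>=0} a_k x^k. Multiplying both sides by 1 - 1 x + 2 x^2 gives
(1 - 1 x + 2 x^2) sum_{k>=0} a_k x^k = 2 + 3 x.
Matching coefficients:
 x^0: a_0 = 2
 x^1: a_1 - 1 a_0 = 3  =>  a_1 = 1*2 + 3 = 5
 x^k (k >= 2): a_k = 1 a_{k-1} - 2 a_{k-2}.
Iterating: a_2 = 1, a_3 = -9, a_4 = -11, a_5 = 7.
So the coefficient of x^5 is 7.

7


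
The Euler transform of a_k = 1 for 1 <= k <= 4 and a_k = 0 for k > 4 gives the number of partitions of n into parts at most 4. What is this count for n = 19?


Partitions of 19 into parts at most 4:
Using generating function (1-x)^(-1)(1-x^2)^(-1)...(1-x^4)^(-1),
the coefficient of x^19 = 94

94


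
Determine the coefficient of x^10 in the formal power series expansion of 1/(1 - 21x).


The geometric series identity gives 1/(1 - c x) = sum_{k>=0} c^k x^k, so the coefficient of x^k is c^k.
Here c = 21 and k = 10.
Computing: 21^10 = 16679880978201

16679880978201


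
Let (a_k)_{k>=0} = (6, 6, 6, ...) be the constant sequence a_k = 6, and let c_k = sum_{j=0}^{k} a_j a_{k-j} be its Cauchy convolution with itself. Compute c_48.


Since a_j = 6 for all j >= 0, the convolution sum becomes
c_k = sum_{j=0}^{k} 6 * 6 = 36 * (k + 1).
Equivalently, the generating function of (a_k) is 6/(1 - x) and its square is 36/(1 - x)^2 = sum_{k>=0} 36(k + 1) x^k.
For k = 48: 36 * 49 = 1764.

1764
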